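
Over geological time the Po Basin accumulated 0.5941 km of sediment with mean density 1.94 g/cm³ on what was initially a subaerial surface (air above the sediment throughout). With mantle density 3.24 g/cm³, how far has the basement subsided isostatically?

0.356 km

Subaerial load: s = t ρ_sed / ρ_m = 0.5941 km × 1.94/3.24 = 0.356 km.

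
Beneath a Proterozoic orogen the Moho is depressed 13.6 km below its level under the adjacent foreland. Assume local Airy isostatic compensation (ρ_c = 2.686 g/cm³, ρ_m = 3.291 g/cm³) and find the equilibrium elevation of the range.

Balancing pressure at the compensation depth: ρ_c h = (ρ_m − ρ_c) r.
h = r (ρ_m − ρ_c) / ρ_c = 13.6 km × (3.291 − 2.686) / 2.686 = 3.06 km.

3.06 km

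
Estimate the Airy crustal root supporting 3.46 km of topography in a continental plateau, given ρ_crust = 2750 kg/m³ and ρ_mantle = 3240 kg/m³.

In Airy isostatic equilibrium: the weight of the topography is balanced by the buoyancy of the root, ρ_c h = (ρ_m − ρ_c) r.
r = h · ρ_c / (ρ_m − ρ_c) = 3.46 km × 2750 / (3240 − 2750) = 19.4 km.

19.4 km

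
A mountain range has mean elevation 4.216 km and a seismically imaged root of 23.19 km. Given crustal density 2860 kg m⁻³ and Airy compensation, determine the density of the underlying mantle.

3380 kg m⁻³

Airy balance: ρ_c h = (ρ_m − ρ_c) r → ρ_m = ρ_c (1 + h/r).
ρ_m = 2860 × (1 + 4.216 km/23.19 km) = 3380 kg m⁻³.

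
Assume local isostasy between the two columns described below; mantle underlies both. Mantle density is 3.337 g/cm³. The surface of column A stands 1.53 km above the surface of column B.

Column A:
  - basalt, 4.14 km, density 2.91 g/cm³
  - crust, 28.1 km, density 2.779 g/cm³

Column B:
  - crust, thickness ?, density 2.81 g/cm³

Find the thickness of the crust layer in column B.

23.4 km

Take the compensation level at the base of the deeper column (depth z_c below the surface of column A) and equate Σ ρ_i t_i down to z_c; mantle fills any gap and the z_c terms cancel.
Column A: 4.14×2.91 + 28.1×2.779 + (z_c − 32.24)×3.337
Column B: 1.53×0 + x×2.81 + (z_c − 1.53 − 0 − x)×3.337
The z_c×3.337 term appears on both sides and cancels. Collect the known terms of each column as K = Σ(ρt)_known − 3.337 × (depth of known layers): K_A = 90.1373 − 3.337×32.24 = −17.44758; K_B = 0 − 3.337×(1.53 + 0) = −5.10561.
Balance: K_A = K_B − x×(3.337 − 2.81), so x = (K_B − K_A)/(3.337 − 2.81) = 12.342/0.527 = 23.4 km.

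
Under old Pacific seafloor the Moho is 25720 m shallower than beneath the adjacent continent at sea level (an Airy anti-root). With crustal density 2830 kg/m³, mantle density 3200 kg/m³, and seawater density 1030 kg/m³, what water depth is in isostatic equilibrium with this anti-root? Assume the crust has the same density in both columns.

5290 m

Replacing a thickness d of crust by seawater at the top must be balanced by replacing crust with mantle at the base: d (ρ_c − ρ_w) = a (ρ_m − ρ_c).
d = a (ρ_m − ρ_c)/(ρ_c − ρ_w) = 25720 m × 370/1800 = 5290 m.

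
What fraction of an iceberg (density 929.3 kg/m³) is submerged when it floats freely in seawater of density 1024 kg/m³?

Submerged fraction = ρ_obj/ρ_fluid = 929.3/1024 = 0.908.

0.908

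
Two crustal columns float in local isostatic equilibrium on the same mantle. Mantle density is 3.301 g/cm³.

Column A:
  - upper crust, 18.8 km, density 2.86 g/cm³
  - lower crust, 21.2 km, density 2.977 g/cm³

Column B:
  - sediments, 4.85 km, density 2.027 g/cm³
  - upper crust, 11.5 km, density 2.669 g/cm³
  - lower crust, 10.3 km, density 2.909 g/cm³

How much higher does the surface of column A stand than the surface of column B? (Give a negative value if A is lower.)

For any compensation level in the mantle, the mantle terms cancel and isostasy reduces to e = (Σt_A − Σt_B) − (Σ(ρt)_A − Σ(ρt)_B) / ρ_m.
Σt_A = 40 km; Σt_B = 26.65 km; Σ(ρt)_A = 116.8804; Σ(ρt)_B = 70.48715 (in km·g/cm³).
e = (40 − 26.65) − (116.8804 − 70.48715) / 3.301 = −0.704 km.

−0.704 km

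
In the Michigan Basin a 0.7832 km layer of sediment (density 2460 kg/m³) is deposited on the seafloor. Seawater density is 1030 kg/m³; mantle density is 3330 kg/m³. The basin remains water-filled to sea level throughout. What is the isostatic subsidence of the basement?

Submarine loading: the sediment displaces seawater, and the subsidence is in turn flooded, so s (ρ_m − ρ_w) = t (ρ_sed − ρ_w).
s = 0.7832 km × (2460 − 1030) / (3330 − 1030) = 0.487 km.

0.487 km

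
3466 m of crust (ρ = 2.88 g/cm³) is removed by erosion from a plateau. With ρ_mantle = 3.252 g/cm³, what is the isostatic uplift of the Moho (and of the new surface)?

3070 m

Unloading: uplift u = e ρ_c/ρ_m = 3466 m × 2.88/3.252 = 3070 m.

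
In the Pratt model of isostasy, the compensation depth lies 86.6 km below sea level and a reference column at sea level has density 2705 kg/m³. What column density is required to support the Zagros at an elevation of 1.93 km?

Pratt balance: ρ_ref D = ρ (D + h).
ρ = ρ_ref D/(D + h) = 2705 × 86.6 km/(86.6 km + 1.93 km) = 2650 kg/m³.

2650 kg/m³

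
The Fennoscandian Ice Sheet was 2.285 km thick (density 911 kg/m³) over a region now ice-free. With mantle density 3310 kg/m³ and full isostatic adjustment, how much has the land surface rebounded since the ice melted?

Removing the load lets mantle flow back in; uplift u satisfies ρ_ice t = ρ_m u.
u = t ρ_ice/ρ_m = 2.285 km × 911/3310 = 0.629 km.

0.629 km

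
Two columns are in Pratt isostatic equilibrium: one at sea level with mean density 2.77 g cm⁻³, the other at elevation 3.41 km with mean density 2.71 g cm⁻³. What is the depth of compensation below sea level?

154 km

ρ_ref D = ρ (D + h) → D (ρ_ref − ρ) = ρ h.
D = ρ h/(ρ_ref − ρ) = 2.71 × 3.41 km/(2.77 − 2.71) = 154 km.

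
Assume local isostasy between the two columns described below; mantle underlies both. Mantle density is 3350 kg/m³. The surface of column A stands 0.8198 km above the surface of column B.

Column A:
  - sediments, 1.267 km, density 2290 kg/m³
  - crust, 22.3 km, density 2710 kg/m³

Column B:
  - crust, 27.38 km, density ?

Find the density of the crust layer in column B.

Take the compensation level at the base of the deeper column (depth z_c below the surface of column A) and equate Σ ρ_i t_i down to z_c; mantle fills any gap and the z_c terms cancel.
Column A: 1.267×2290 + 22.3×2710 + (z_c − 23.567)×3350
Column B: 0.8198×0 + 27.38×ρ + (z_c − 0.8198 − 27.38)×3350
The z_c×3350 term appears on both sides and cancels. Collect the known terms of each column as K = Σ(ρt)_known − 3350 × (depth of known layers): K_A = 63334.43 − 3350×23.567 = −15615.02; K_B = 0 − 3350×(0.8198 + 27.38) = −94469.33.
Balance: K_A = K_B + 27.38×ρ, so ρ = (K_A − K_B)/27.38 = 78854.3/27.38 = 2880 kg/m³.

2880 kg/m³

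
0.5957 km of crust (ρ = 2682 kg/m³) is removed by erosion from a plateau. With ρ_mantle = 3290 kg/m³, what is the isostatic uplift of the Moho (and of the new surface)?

Unloading: uplift u = e ρ_c/ρ_m = 0.5957 km × 2682/3290 = 0.486 km.

0.486 km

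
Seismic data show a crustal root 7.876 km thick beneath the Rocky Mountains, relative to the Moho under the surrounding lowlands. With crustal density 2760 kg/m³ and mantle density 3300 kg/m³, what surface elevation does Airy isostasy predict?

1.54 km

Balancing pressure at the compensation depth: ρ_c h = (ρ_m − ρ_c) r.
h = r (ρ_m − ρ_c) / ρ_c = 7.876 km × (3300 − 2760) / 2760 = 1.54 km.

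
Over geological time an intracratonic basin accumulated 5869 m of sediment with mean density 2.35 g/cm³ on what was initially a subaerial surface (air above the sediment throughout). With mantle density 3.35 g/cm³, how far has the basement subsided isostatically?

Subaerial load: s = t ρ_sed / ρ_m = 5869 m × 2.35/3.35 = 4120 m.

4120 m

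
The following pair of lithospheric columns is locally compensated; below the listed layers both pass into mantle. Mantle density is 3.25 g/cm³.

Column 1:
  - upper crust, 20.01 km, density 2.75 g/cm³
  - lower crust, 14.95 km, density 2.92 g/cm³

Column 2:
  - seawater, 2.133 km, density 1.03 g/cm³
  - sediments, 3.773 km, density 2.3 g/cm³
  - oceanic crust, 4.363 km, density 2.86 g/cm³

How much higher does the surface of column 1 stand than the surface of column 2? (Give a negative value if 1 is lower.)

For any compensation level in the mantle, the mantle terms cancel and isostasy reduces to e = (Σt_1 − Σt_2) − (Σ(ρt)_1 − Σ(ρt)_2) / ρ_m.
Σt_1 = 34.96 km; Σt_2 = 10.269 km; Σ(ρt)_1 = 98.6815; Σ(ρt)_2 = 23.35307 (in km·g/cm³).
e = (34.96 − 10.269) − (98.6815 − 23.35307) / 3.25 = 1.51 km.

1.51 km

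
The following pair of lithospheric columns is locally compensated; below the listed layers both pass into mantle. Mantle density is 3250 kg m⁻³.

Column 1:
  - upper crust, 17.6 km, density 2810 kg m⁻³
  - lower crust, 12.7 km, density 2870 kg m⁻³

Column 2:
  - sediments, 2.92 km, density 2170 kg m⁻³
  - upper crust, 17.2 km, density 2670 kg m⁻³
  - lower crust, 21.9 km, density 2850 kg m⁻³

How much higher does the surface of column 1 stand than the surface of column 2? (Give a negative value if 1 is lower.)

−2.87 km

For any compensation level in the mantle, the mantle terms cancel and isostasy reduces to e = (Σt_1 − Σt_2) − (Σ(ρt)_1 − Σ(ρt)_2) / ρ_m.
Σt_1 = 30.3 km; Σt_2 = 42.02 km; Σ(ρt)_1 = 85905; Σ(ρt)_2 = 114675.4 (in km·kg m⁻³).
e = (30.3 − 42.02) − (85905 − 114675.4) / 3250 = −2.87 km.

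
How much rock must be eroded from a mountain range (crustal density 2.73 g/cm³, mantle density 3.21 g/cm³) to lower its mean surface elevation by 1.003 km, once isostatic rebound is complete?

Net drop Δ = e − u = e − e ρ_c/ρ_m = e (ρ_m − ρ_c)/ρ_m.
e = Δ ρ_m/(ρ_m − ρ_c) = 1.003 km × 3.21/0.48 = 6.71 km.

6.71 km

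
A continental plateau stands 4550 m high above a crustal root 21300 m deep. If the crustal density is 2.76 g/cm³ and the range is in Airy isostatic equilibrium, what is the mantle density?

Airy balance: ρ_c h = (ρ_m − ρ_c) r → ρ_m = ρ_c (1 + h/r).
ρ_m = 2.76 × (1 + 4550 m/21300 m) = 3.35 g/cm³.

3.35 g/cm³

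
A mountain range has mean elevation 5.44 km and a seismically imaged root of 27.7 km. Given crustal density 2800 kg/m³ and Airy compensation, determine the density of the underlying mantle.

Airy balance: ρ_c h = (ρ_m − ρ_c) r → ρ_m = ρ_c (1 + h/r).
ρ_m = 2800 × (1 + 5.44 km/27.7 km) = 3350 kg/m³.

3350 kg/m³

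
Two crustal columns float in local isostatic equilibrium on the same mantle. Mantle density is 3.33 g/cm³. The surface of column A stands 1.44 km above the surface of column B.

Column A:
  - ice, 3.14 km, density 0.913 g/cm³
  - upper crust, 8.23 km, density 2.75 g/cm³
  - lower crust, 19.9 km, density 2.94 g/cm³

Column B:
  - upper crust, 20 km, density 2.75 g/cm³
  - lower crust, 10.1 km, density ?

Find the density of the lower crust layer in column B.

2.96 g/cm³

Take the compensation level at the base of the deeper column (depth z_c below the surface of column A) and equate Σ ρ_i t_i down to z_c; mantle fills any gap and the z_c terms cancel.
Column A: 3.14×0.913 + 8.23×2.75 + 19.9×2.94 + (z_c − 31.27)×3.33
Column B: 1.44×0 + 20×2.75 + 10.1×ρ + (z_c − 1.44 − 30.1)×3.33
The z_c×3.33 term appears on both sides and cancels. Collect the known terms of each column as K = Σ(ρt)_known − 3.33 × (depth of known layers): K_A = 84.00532 − 3.33×31.27 = −20.12378; K_B = 55 − 3.33×(1.44 + 30.1) = −50.0282.
Balance: K_A = K_B + 10.1×ρ, so ρ = (K_A − K_B)/10.1 = 29.9044/10.1 = 2.96 g/cm³.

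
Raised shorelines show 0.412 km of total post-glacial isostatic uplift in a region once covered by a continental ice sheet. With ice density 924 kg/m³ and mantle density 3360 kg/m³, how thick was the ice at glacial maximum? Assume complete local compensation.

u = t ρ_ice/ρ_m → t = u ρ_m/ρ_ice = 0.412 km × 3360/924 = 1.5 km.

1.5 km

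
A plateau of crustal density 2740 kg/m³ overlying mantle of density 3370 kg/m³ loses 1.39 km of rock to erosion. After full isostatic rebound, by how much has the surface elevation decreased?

Rebound u = e ρ_c/ρ_m = 1.39 km × 2740/3370 = 1.13 km.
Net surface drop = e − u = 1.39 km − 1.13 km = e (ρ_m − ρ_c)/ρ_m = 0.26 km.

0.26 km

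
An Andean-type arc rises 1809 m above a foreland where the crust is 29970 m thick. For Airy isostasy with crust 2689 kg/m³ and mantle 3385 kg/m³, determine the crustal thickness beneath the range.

38800 m

Root depth r = h ρ_c / (ρ_m − ρ_c) = 1809 m × 2689 / 696 = 6989 m.
Total thickness = T + h + r = 29970 m + 1809 m + 6989 m = 38800 m.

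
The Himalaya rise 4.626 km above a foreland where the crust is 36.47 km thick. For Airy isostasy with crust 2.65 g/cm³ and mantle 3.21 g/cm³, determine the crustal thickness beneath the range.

Root depth r = h ρ_c / (ρ_m − ρ_c) = 4.626 km × 2.65 / 0.56 = 21.89 km.
Total thickness = T + h + r = 36.47 km + 4.626 km + 21.89 km = 63 km.

63 km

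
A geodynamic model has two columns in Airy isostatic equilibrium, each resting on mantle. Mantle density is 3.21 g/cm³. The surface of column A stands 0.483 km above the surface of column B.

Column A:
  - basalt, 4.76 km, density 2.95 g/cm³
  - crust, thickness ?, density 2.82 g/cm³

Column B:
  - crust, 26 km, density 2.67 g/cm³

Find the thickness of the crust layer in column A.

36.8 km

Take the compensation level at the base of the deeper column (depth z_c below the surface of column A) and equate Σ ρ_i t_i down to z_c; mantle fills any gap and the z_c terms cancel.
Column A: 4.76×2.95 + x×2.82 + (z_c − 4.76 − x)×3.21
Column B: 0.483×0 + 26×2.67 + (z_c − 0.483 − 26)×3.21
The z_c×3.21 term appears on both sides and cancels. Collect the known terms of each column as K = Σ(ρt)_known − 3.21 × (depth of known layers): K_A = 14.042 − 3.21×4.76 = −1.2376; K_B = 69.42 − 3.21×(0.483 + 26) = −15.59043.
Balance: K_A − x×(3.21 − 2.82) = K_B, so x = (K_A − K_B)/(3.21 − 2.82) = 14.3528/0.39 = 36.8 km.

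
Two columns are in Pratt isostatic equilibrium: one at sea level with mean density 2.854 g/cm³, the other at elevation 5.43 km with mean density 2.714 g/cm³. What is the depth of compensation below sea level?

ρ_ref D = ρ (D + h) → D (ρ_ref − ρ) = ρ h.
D = ρ h/(ρ_ref − ρ) = 2.714 × 5.43 km/(2.854 − 2.714) = 105 km.

105 km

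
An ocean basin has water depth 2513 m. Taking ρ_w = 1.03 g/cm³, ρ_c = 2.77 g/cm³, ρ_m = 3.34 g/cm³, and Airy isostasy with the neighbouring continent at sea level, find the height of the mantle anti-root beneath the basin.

7670 m

Equating mass per unit area of the two columns: replacing crust with seawater at the top is compensated by replacing crust with mantle at the base: d (ρ_c − ρ_w) = a (ρ_m − ρ_c).
a = d (ρ_c − ρ_w)/(ρ_m − ρ_c) = 2513 m × 1.74/0.57 = 7670 m.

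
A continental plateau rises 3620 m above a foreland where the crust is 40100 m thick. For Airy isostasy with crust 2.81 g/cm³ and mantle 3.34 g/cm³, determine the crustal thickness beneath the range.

62900 m

Root depth r = h ρ_c / (ρ_m − ρ_c) = 3620 m × 2.81 / 0.53 = 19190 m.
Total thickness = T + h + r = 40100 m + 3620 m + 19190 m = 62900 m.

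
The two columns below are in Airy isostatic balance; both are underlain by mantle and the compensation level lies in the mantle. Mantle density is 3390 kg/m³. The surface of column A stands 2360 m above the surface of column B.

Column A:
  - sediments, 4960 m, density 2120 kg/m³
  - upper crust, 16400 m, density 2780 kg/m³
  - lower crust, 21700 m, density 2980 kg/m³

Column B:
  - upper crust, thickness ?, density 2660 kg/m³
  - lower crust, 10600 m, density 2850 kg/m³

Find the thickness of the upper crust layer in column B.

15700 m

Take the compensation level at the base of the deeper column (depth z_c below the surface of column A) and equate Σ ρ_i t_i down to z_c; mantle fills any gap and the z_c terms cancel.
Column A: 4960×2120 + 16400×2780 + 21700×2980 + (z_c − 43060)×3390
Column B: 2360×0 + x×2660 + 10600×2850 + (z_c − 2360 − 10600 − x)×3390
The z_c×3390 term appears on both sides and cancels. Collect the known terms of each column as K = Σ(ρt)_known − 3390 × (depth of known layers): K_A = 120773200 − 3390×43060 = −25200200; K_B = 30210000 − 3390×(2360 + 10600) = −13724400.
Balance: K_A = K_B − x×(3390 − 2660), so x = (K_B − K_A)/(3390 − 2660) = 11475800/730 = 15700 m.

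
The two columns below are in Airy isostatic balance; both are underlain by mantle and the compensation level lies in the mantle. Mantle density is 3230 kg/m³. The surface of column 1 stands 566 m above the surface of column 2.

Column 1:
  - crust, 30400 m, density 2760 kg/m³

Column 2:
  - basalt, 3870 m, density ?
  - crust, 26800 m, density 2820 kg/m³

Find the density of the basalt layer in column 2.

2850 kg/m³

Take the compensation level at the base of the deeper column (depth z_c below the surface of column 1) and equate Σ ρ_i t_i down to z_c; mantle fills any gap and the z_c terms cancel.
Column 1: 30400×2760 + (z_c − 30400)×3230
Column 2: 566×0 + 3870×ρ + 26800×2820 + (z_c − 566 − 30670)×3230
The z_c×3230 term appears on both sides and cancels. Collect the known terms of each column as K = Σ(ρt)_known − 3230 × (depth of known layers): K_1 = 83904000 − 3230×30400 = −14288000; K_2 = 75576000 − 3230×(566 + 30670) = −25316280.
Balance: K_1 = K_2 + 3870×ρ, so ρ = (K_1 − K_2)/3870 = 11028300/3870 = 2850 kg/m³.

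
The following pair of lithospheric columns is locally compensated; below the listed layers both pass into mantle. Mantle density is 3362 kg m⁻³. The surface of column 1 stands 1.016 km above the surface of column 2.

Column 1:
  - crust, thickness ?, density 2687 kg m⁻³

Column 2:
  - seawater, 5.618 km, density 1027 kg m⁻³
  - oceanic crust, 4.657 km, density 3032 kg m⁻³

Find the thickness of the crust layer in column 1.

26.8 km

Take the compensation level at the base of the deeper column (depth z_c below the surface of column 1) and equate Σ ρ_i t_i down to z_c; mantle fills any gap and the z_c terms cancel.
Column 1: x×2687 + (z_c − 0 − x)×3362
Column 2: 1.016×0 + 5.618×1027 + 4.657×3032 + (z_c − 1.016 − 10.275)×3362
The z_c×3362 term appears on both sides and cancels. Collect the known terms of each column as K = Σ(ρt)_known − 3362 × (depth of known layers): K_1 = 0 − 3362×0 = 0; K_2 = 19889.71 − 3362×(1.016 + 10.275) = −18070.632.
Balance: K_1 − x×(3362 − 2687) = K_2, so x = (K_1 − K_2)/(3362 − 2687) = 18070.6/675 = 26.8 km.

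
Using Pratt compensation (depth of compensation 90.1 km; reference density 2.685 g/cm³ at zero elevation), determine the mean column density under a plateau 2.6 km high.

Pratt balance: ρ_ref D = ρ (D + h).
ρ = ρ_ref D/(D + h) = 2.685 × 90.1 km/(90.1 km + 2.6 km) = 2.61 g/cm³.

2.61 g/cm³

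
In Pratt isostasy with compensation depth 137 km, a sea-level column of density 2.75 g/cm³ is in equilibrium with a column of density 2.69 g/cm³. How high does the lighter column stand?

3.06 km

ρ_ref D = ρ (D + h) → h = D (ρ_ref − ρ)/ρ.
h = 137 km × (2.75 − 2.69)/2.69 = 3.06 km.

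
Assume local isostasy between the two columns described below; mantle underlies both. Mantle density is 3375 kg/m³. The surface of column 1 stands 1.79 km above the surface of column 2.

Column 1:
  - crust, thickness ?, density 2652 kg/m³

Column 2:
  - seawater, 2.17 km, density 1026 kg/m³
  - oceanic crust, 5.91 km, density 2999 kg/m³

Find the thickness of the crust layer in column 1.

18.5 km

Take the compensation level at the base of the deeper column (depth z_c below the surface of column 1) and equate Σ ρ_i t_i down to z_c; mantle fills any gap and the z_c terms cancel.
Column 1: x×2652 + (z_c − 0 − x)×3375
Column 2: 1.79×0 + 2.17×1026 + 5.91×2999 + (z_c − 1.79 − 8.08)×3375
The z_c×3375 term appears on both sides and cancels. Collect the known terms of each column as K = Σ(ρt)_known − 3375 × (depth of known layers): K_1 = 0 − 3375×0 = 0; K_2 = 19950.51 − 3375×(1.79 + 8.08) = −13360.74.
Balance: K_1 − x×(3375 − 2652) = K_2, so x = (K_1 − K_2)/(3375 − 2652) = 13360.7/723 = 18.5 km.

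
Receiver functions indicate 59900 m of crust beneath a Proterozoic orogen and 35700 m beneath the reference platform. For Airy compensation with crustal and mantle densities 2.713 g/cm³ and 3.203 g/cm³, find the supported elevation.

Excess crust Δ = 59900 m − 35700 m = 24200 m, split between elevation h and root r with h + r = Δ.
Airy balance ρ_c h = (ρ_m − ρ_c) r gives r = h ρ_c/(ρ_m − ρ_c), so h (1 + ρ_c/(ρ_m − ρ_c)) = Δ, i.e. h = Δ (ρ_m − ρ_c)/ρ_m.
h = 24200 m × 0.49/3.203 = 3700 m.

3700 m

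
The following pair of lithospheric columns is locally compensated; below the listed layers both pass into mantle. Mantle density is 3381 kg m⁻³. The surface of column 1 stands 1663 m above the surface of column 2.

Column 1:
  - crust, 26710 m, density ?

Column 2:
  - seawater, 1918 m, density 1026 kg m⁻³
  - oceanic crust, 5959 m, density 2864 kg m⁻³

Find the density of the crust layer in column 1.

2890 kg m⁻³

Take the compensation level at the base of the deeper column (depth z_c below the surface of column 1) and equate Σ ρ_i t_i down to z_c; mantle fills any gap and the z_c terms cancel.
Column 1: 26710×ρ + (z_c − 26710)×3381
Column 2: 1663×0 + 1918×1026 + 5959×2864 + (z_c − 1663 − 7877)×3381
The z_c×3381 term appears on both sides and cancels. Collect the known terms of each column as K = Σ(ρt)_known − 3381 × (depth of known layers): K_1 = 0 − 3381×26710 = −90306510; K_2 = 19034444 − 3381×(1663 + 7877) = −13220296.
Balance: K_1 + 26710×ρ = K_2, so ρ = (K_2 − K_1)/26710 = 77086200/26710 = 2890 kg m⁻³.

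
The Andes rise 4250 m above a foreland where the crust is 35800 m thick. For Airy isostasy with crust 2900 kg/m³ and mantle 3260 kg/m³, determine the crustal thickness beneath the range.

Root depth r = h ρ_c / (ρ_m − ρ_c) = 4250 m × 2900 / 360 = 34240 m.
Total thickness = T + h + r = 35800 m + 4250 m + 34240 m = 74300 m.

74300 m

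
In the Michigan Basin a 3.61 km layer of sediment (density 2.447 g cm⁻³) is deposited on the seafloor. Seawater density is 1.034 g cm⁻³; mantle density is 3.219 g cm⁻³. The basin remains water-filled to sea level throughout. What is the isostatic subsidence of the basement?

2.33 km

Submarine loading: the sediment displaces seawater, and the subsidence is in turn flooded, so s (ρ_m − ρ_w) = t (ρ_sed − ρ_w).
s = 3.61 km × (2.447 − 1.034) / (3.219 − 1.034) = 2.33 km.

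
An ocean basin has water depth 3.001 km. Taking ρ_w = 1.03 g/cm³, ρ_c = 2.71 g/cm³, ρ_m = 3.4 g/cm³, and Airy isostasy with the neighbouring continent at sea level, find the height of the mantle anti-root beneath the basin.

7.31 km

By Archimedes' principle applied to the lithosphere: replacing crust with seawater at the top is compensated by replacing crust with mantle at the base: d (ρ_c − ρ_w) = a (ρ_m − ρ_c).
a = d (ρ_c − ρ_w)/(ρ_m − ρ_c) = 3.001 km × 1.68/0.69 = 7.31 km.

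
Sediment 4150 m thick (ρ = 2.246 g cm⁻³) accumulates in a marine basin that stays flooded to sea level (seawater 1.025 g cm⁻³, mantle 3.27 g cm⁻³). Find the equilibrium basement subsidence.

2260 m

Submarine loading: the sediment displaces seawater, and the subsidence is in turn flooded, so s (ρ_m − ρ_w) = t (ρ_sed − ρ_w).
s = 4150 m × (2.246 − 1.025) / (3.27 − 1.025) = 2260 m.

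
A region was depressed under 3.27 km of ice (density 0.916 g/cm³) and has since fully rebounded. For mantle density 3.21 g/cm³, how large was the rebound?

0.933 km

Removing the load lets mantle flow back in; uplift u satisfies ρ_ice t = ρ_m u.
u = t ρ_ice/ρ_m = 3.27 km × 0.916/3.21 = 0.933 km.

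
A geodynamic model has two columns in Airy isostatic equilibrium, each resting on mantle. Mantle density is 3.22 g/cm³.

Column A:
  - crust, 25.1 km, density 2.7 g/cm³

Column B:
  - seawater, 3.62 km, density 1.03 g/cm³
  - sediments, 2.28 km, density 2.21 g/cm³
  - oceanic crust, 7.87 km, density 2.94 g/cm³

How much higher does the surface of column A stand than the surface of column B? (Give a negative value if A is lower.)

0.192 km

For any compensation level in the mantle, the mantle terms cancel and isostasy reduces to e = (Σt_A − Σt_B) − (Σ(ρt)_A − Σ(ρt)_B) / ρ_m.
Σt_A = 25.1 km; Σt_B = 13.77 km; Σ(ρt)_A = 67.77; Σ(ρt)_B = 31.9052 (in km·g/cm³).
e = (25.1 − 13.77) − (67.77 − 31.9052) / 3.22 = 0.192 km.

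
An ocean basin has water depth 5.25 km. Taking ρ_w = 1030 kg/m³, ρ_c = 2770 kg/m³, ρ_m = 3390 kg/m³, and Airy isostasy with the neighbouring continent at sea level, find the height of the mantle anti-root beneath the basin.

Isostatic balance requires: replacing crust with seawater at the top is compensated by replacing crust with mantle at the base: d (ρ_c − ρ_w) = a (ρ_m − ρ_c).
a = d (ρ_c − ρ_w)/(ρ_m − ρ_c) = 5.25 km × 1740/620 = 14.7 km.

14.7 km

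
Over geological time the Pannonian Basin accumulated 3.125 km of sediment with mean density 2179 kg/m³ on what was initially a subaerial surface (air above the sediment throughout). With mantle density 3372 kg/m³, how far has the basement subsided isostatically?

Subaerial load: s = t ρ_sed / ρ_m = 3.125 km × 2179/3372 = 2.02 km.

2.02 km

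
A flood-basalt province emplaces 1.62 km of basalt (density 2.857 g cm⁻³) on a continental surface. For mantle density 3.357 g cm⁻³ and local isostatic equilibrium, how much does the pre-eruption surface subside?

Subaerial loading: s = t ρ_load / ρ_m.
s = 1.62 km × 2.857/3.357 = 1.38 km.

1.38 km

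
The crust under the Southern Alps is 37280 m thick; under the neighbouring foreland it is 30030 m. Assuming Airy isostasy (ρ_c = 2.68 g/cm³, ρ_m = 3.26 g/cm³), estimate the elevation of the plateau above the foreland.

1290 m

Excess crust Δ = 37280 m − 30030 m = 7250 m, split between elevation h and root r with h + r = Δ.
Airy balance ρ_c h = (ρ_m − ρ_c) r gives r = h ρ_c/(ρ_m − ρ_c), so h (1 + ρ_c/(ρ_m − ρ_c)) = Δ, i.e. h = Δ (ρ_m − ρ_c)/ρ_m.
h = 7250 m × 0.58/3.26 = 1290 m.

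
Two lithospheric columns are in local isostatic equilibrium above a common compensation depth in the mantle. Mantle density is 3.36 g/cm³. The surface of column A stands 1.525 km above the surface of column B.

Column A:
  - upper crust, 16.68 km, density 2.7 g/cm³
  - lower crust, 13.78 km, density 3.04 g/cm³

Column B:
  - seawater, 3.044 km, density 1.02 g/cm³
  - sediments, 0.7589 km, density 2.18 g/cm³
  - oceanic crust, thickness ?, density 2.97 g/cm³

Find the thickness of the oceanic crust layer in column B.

5.84 km

Take the compensation level at the base of the deeper column (depth z_c below the surface of column A) and equate Σ ρ_i t_i down to z_c; mantle fills any gap and the z_c terms cancel.
Column A: 16.68×2.7 + 13.78×3.04 + (z_c − 30.46)×3.36
Column B: 1.525×0 + 3.044×1.02 + 0.7589×2.18 + x×2.97 + (z_c − 1.525 − 3.8029 − x)×3.36
The z_c×3.36 term appears on both sides and cancels. Collect the known terms of each column as K = Σ(ρt)_known − 3.36 × (depth of known layers): K_A = 86.9272 − 3.36×30.46 = −15.4184; K_B = 4.759282 − 3.36×(1.525 + 3.8029) = −13.142462.
Balance: K_A = K_B − x×(3.36 − 2.97), so x = (K_B − K_A)/(3.36 − 2.97) = 2.27594/0.39 = 5.84 km.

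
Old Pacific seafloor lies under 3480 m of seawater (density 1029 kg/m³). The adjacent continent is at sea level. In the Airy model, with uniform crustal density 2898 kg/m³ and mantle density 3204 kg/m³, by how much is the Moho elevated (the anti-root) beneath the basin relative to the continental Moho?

Equating mass per unit area of the two columns: replacing crust with seawater at the top is compensated by replacing crust with mantle at the base: d (ρ_c − ρ_w) = a (ρ_m − ρ_c).
a = d (ρ_c − ρ_w)/(ρ_m − ρ_c) = 3480 m × 1869/306 = 21300 m.

21300 m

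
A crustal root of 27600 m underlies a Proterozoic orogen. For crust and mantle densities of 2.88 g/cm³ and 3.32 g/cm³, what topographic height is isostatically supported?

4220 m

In Airy isostatic equilibrium: ρ_c h = (ρ_m − ρ_c) r.
h = r (ρ_m − ρ_c) / ρ_c = 27600 m × (3.32 − 2.88) / 2.88 = 4220 m.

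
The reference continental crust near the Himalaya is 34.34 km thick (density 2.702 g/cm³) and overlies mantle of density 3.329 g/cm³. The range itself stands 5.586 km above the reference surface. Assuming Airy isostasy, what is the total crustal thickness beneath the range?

64 km

Root depth r = h ρ_c / (ρ_m − ρ_c) = 5.586 km × 2.702 / 0.627 = 24.07 km.
Total thickness = T + h + r = 34.34 km + 5.586 km + 24.07 km = 64 km.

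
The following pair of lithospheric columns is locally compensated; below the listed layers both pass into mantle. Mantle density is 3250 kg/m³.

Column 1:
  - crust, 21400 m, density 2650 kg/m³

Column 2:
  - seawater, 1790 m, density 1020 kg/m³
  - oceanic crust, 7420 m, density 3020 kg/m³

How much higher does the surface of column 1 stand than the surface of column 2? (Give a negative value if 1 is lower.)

2200 m

For any compensation level in the mantle, the mantle terms cancel and isostasy reduces to e = (Σt_1 − Σt_2) − (Σ(ρt)_1 − Σ(ρt)_2) / ρ_m.
Σt_1 = 21400 m; Σt_2 = 9210 m; Σ(ρt)_1 = 56710000; Σ(ρt)_2 = 24234200 (in m·kg/m³).
e = (21400 − 9210) − (56710000 − 24234200) / 3250 = 2200 m.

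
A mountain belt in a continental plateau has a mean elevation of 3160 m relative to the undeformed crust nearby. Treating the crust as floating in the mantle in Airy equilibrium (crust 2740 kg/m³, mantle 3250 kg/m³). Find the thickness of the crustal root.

Isostatic balance requires: the weight of the topography is balanced by the buoyancy of the root, ρ_c h = (ρ_m − ρ_c) r.
r = h · ρ_c / (ρ_m − ρ_c) = 3160 m × 2740 / (3250 − 2740) = 17000 m.

17000 m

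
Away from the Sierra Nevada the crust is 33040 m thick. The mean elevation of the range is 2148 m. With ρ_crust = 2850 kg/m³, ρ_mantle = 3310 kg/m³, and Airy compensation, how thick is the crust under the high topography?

48500 m

Root depth r = h ρ_c / (ρ_m − ρ_c) = 2148 m × 2850 / 460 = 13310 m.
Total thickness = T + h + r = 33040 m + 2148 m + 13310 m = 48500 m.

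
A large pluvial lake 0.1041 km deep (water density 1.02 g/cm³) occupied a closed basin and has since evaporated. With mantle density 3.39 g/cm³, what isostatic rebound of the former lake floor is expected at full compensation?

u = d ρ_w/ρ_m = 0.1041 km × 1.02/3.39 = 0.0313 km.

0.0313 km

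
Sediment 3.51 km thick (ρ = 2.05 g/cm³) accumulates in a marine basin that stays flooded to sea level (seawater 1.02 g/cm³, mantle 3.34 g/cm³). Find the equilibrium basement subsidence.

1.56 km

Submarine loading: the sediment displaces seawater, and the subsidence is in turn flooded, so s (ρ_m − ρ_w) = t (ρ_sed − ρ_w).
s = 3.51 km × (2.05 − 1.02) / (3.34 − 1.02) = 1.56 km.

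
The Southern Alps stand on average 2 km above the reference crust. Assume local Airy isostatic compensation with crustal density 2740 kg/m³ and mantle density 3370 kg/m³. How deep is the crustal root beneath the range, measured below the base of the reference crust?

8.7 km

Balancing pressure at the compensation depth: the weight of the topography is balanced by the buoyancy of the root, ρ_c h = (ρ_m − ρ_c) r.
r = h · ρ_c / (ρ_m − ρ_c) = 2 km × 2740 / (3370 − 2740) = 8.7 km.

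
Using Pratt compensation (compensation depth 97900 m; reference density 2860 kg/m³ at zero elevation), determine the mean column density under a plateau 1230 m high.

2820 kg/m³

Pratt balance: ρ_ref D = ρ (D + h).
ρ = ρ_ref D/(D + h) = 2860 × 97900 m/(97900 m + 1230 m) = 2820 kg/m³.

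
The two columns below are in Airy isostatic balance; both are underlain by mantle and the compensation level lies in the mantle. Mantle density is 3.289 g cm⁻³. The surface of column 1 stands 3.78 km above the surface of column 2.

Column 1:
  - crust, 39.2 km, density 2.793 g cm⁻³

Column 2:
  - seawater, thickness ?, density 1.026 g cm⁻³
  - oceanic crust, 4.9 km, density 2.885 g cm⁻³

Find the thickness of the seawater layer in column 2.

Take the compensation level at the base of the deeper column (depth z_c below the surface of column 1) and equate Σ ρ_i t_i down to z_c; mantle fills any gap and the z_c terms cancel.
Column 1: 39.2×2.793 + (z_c − 39.2)×3.289
Column 2: 3.78×0 + x×1.026 + 4.9×2.885 + (z_c − 3.78 − 4.9 − x)×3.289
The z_c×3.289 term appears on both sides and cancels. Collect the known terms of each column as K = Σ(ρt)_known − 3.289 × (depth of known layers): K_1 = 109.4856 − 3.289×39.2 = −19.4432; K_2 = 14.1365 − 3.289×(3.78 + 4.9) = −14.41202.
Balance: K_1 = K_2 − x×(3.289 − 1.026), so x = (K_2 − K_1)/(3.289 − 1.026) = 5.03118/2.263 = 2.22 km.

2.22 km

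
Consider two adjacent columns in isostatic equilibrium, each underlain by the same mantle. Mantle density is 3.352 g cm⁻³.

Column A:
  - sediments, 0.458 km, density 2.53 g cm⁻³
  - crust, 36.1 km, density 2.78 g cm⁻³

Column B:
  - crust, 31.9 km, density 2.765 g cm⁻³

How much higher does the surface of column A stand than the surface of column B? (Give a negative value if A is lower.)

For any compensation level in the mantle, the mantle terms cancel and isostasy reduces to e = (Σt_A − Σt_B) − (Σ(ρt)_A − Σ(ρt)_B) / ρ_m.
Σt_A = 36.558 km; Σt_B = 31.9 km; Σ(ρt)_A = 101.51674; Σ(ρt)_B = 88.2035 (in km·g cm⁻³).
e = (36.558 − 31.9) − (101.51674 − 88.2035) / 3.352 = 0.686 km.

0.686 km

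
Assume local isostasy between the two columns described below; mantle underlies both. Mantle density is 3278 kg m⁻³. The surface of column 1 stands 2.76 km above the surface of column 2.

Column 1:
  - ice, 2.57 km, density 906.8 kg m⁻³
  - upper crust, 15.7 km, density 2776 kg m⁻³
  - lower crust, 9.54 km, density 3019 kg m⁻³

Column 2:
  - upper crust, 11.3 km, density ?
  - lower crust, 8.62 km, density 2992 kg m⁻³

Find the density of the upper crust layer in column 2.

Take the compensation level at the base of the deeper column (depth z_c below the surface of column 1) and equate Σ ρ_i t_i down to z_c; mantle fills any gap and the z_c terms cancel.
Column 1: 2.57×906.8 + 15.7×2776 + 9.54×3019 + (z_c − 27.81)×3278
Column 2: 2.76×0 + 11.3×ρ + 8.62×2992 + (z_c − 2.76 − 19.92)×3278
The z_c×3278 term appears on both sides and cancels. Collect the known terms of each column as K = Σ(ρt)_known − 3278 × (depth of known layers): K_1 = 74714.936 − 3278×27.81 = −16446.244; K_2 = 25791.04 − 3278×(2.76 + 19.92) = −48554.
Balance: K_1 = K_2 + 11.3×ρ, so ρ = (K_1 − K_2)/11.3 = 32107.8/11.3 = 2840 kg m⁻³.

2840 kg m⁻³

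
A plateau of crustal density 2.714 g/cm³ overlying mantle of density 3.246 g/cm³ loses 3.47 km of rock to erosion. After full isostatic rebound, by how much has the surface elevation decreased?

0.569 km

Rebound u = e ρ_c/ρ_m = 3.47 km × 2.714/3.246 = 2.901 km.
Net surface drop = e − u = 3.47 km − 2.901 km = e (ρ_m − ρ_c)/ρ_m = 0.569 km.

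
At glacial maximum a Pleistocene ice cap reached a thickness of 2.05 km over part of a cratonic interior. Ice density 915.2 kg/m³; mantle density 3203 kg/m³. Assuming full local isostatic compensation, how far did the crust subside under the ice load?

For local isostatic compensation: the ice load ρ_ice t is balanced by mantle displaced below, ρ_m s.
s = t ρ_ice / ρ_m = 2.05 km × 915.2/3203 = 0.586 km.

0.586 km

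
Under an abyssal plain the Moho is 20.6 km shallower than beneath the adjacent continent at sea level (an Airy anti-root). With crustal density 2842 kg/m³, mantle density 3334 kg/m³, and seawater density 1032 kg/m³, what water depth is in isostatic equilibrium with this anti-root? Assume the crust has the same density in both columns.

5.6 km

Replacing a thickness d of crust by seawater at the top must be balanced by replacing crust with mantle at the base: d (ρ_c − ρ_w) = a (ρ_m − ρ_c).
d = a (ρ_m − ρ_c)/(ρ_c − ρ_w) = 20.6 km × 492/1810 = 5.6 km.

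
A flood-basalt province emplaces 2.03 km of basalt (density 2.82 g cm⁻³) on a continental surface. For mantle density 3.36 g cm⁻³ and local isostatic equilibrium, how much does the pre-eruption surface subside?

1.7 km

Subaerial loading: s = t ρ_load / ρ_m.
s = 2.03 km × 2.82/3.36 = 1.7 km.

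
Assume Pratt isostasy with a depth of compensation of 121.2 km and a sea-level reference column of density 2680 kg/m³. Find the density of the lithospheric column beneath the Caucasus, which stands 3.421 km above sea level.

2610 kg/m³

Pratt balance: ρ_ref D = ρ (D + h).
ρ = ρ_ref D/(D + h) = 2680 × 121.2 km/(121.2 km + 3.421 km) = 2610 kg/m³.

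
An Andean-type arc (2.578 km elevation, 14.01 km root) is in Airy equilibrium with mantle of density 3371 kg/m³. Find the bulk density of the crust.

ρ_c h = (ρ_m − ρ_c) r → ρ_c (h + r) = ρ_m r → ρ_c = ρ_m r / (h + r).
ρ_c = 3371 × 14.01 km / (2.578 km + 14.01 km) = 2850 kg/m³.

2850 kg/m³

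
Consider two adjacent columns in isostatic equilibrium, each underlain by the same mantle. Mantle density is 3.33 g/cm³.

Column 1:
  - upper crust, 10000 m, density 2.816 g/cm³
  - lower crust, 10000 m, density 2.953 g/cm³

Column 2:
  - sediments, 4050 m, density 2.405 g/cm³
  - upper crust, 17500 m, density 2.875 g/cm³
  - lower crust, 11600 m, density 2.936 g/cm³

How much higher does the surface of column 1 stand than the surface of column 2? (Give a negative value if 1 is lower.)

For any compensation level in the mantle, the mantle terms cancel and isostasy reduces to e = (Σt_1 − Σt_2) − (Σ(ρt)_1 − Σ(ρt)_2) / ρ_m.
Σt_1 = 20000 m; Σt_2 = 33150 m; Σ(ρt)_1 = 57690; Σ(ρt)_2 = 94110.35 (in m·g/cm³).
e = (20000 − 33150) − (57690 − 94110.35) / 3.33 = −2210 m.

−2210 m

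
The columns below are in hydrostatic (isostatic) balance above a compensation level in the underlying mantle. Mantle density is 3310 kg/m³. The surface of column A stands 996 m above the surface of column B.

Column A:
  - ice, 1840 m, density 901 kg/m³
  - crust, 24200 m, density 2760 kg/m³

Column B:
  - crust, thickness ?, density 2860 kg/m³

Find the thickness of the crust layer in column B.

32100 m

Take the compensation level at the base of the deeper column (depth z_c below the surface of column A) and equate Σ ρ_i t_i down to z_c; mantle fills any gap and the z_c terms cancel.
Column A: 1840×901 + 24200×2760 + (z_c − 26040)×3310
Column B: 996×0 + x×2860 + (z_c − 996 − 0 − x)×3310
The z_c×3310 term appears on both sides and cancels. Collect the known terms of each column as K = Σ(ρt)_known − 3310 × (depth of known layers): K_A = 68449840 − 3310×26040 = −17742560; K_B = 0 − 3310×(996 + 0) = −3296760.
Balance: K_A = K_B − x×(3310 − 2860), so x = (K_B − K_A)/(3310 − 2860) = 14445800/450 = 32100 m.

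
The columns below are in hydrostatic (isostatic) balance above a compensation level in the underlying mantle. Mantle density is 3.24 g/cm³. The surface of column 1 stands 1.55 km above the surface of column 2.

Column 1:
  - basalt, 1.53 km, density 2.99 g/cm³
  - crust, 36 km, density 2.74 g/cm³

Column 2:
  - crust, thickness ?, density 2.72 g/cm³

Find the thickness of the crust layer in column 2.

Take the compensation level at the base of the deeper column (depth z_c below the surface of column 1) and equate Σ ρ_i t_i down to z_c; mantle fills any gap and the z_c terms cancel.
Column 1: 1.53×2.99 + 36×2.74 + (z_c − 37.53)×3.24
Column 2: 1.55×0 + x×2.72 + (z_c − 1.55 − 0 − x)×3.24
The z_c×3.24 term appears on both sides and cancels. Collect the known terms of each column as K = Σ(ρt)_known − 3.24 × (depth of known layers): K_1 = 103.2147 − 3.24×37.53 = −18.3825; K_2 = 0 − 3.24×(1.55 + 0) = −5.022.
Balance: K_1 = K_2 − x×(3.24 − 2.72), so x = (K_2 − K_1)/(3.24 − 2.72) = 13.3605/0.52 = 25.7 km.

25.7 km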